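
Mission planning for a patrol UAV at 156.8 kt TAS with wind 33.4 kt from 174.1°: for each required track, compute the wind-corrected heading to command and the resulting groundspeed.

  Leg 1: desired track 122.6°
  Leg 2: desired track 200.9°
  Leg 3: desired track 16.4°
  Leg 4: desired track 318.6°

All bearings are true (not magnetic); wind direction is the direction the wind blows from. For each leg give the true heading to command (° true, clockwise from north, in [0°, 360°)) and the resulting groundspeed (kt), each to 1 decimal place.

Leg 1: desired track 122.6°; wind correction +9.6° → command heading 132.2°, groundspeed 133.8 kt
Leg 2: desired track 200.9°; wind correction -5.5° → command heading 195.4°, groundspeed 126.3 kt
Leg 3: desired track 16.4°; wind correction +4.6° → command heading 21.0°, groundspeed 187.2 kt
Leg 4: desired track 318.6°; wind correction -7.1° → command heading 311.5°, groundspeed 182.8 kt

Leg 1: heading=132.2°, groundspeed=133.8 kt
Leg 2: heading=195.4°, groundspeed=126.3 kt
Leg 3: heading=21.0°, groundspeed=187.2 kt
Leg 4: heading=311.5°, groundspeed=182.8 kt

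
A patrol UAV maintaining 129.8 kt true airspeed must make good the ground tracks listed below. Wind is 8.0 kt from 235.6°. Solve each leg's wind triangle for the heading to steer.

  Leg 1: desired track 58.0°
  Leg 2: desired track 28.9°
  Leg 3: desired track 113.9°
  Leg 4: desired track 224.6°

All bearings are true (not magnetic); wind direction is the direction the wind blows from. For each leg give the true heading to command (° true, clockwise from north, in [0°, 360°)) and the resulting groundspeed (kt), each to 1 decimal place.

Leg 1: heading=58.1°, groundspeed=137.8 kt
Leg 2: heading=27.3°, groundspeed=136.9 kt
Leg 3: heading=116.9°, groundspeed=133.8 kt
Leg 4: heading=225.3°, groundspeed=121.9 kt

Leg 1: desired track 58.0°; wind correction +0.1° → command heading 58.1°, groundspeed 137.8 kt
Leg 2: desired track 28.9°; wind correction -1.6° → command heading 27.3°, groundspeed 136.9 kt
Leg 3: desired track 113.9°; wind correction +3.0° → command heading 116.9°, groundspeed 133.8 kt
Leg 4: desired track 224.6°; wind correction +0.7° → command heading 225.3°, groundspeed 121.9 kt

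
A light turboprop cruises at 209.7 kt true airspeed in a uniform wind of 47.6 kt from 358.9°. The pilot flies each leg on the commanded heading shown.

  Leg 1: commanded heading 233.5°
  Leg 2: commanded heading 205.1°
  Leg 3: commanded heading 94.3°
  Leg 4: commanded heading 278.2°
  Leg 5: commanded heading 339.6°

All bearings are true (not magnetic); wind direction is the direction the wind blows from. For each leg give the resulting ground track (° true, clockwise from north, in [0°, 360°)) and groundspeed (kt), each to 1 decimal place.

Leg 1: heading 233.5°; drift -9.3° → track 224.2°, groundspeed 240.4 kt
Leg 2: heading 205.1°; drift -4.8° → track 200.3°, groundspeed 253.3 kt
Leg 3: heading 94.3°; drift +12.5° → track 106.8°, groundspeed 219.4 kt
Leg 4: heading 278.2°; drift -13.1° → track 265.1°, groundspeed 207.4 kt
Leg 5: heading 339.6°; drift -5.5° → track 334.1°, groundspeed 165.5 kt

Leg 1: track=224.2°, groundspeed=240.4 kt
Leg 2: track=200.3°, groundspeed=253.3 kt
Leg 3: track=106.8°, groundspeed=219.4 kt
Leg 4: track=265.1°, groundspeed=207.4 kt
Leg 5: track=334.1°, groundspeed=165.5 kt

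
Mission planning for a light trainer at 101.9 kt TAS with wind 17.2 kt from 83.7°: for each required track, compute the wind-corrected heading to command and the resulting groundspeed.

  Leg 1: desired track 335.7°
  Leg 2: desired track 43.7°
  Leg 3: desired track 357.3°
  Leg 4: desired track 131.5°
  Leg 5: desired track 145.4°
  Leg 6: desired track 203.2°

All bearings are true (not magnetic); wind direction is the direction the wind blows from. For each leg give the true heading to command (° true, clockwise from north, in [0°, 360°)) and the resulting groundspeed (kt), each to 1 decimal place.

Leg 1: heading=344.9°, groundspeed=105.9 kt
Leg 2: heading=49.9°, groundspeed=88.1 kt
Leg 3: heading=7.0°, groundspeed=99.4 kt
Leg 4: heading=124.3°, groundspeed=89.5 kt
Leg 5: heading=136.9°, groundspeed=92.6 kt
Leg 6: heading=194.8°, groundspeed=109.3 kt

Leg 1: desired track 335.7°; wind correction +9.2° → command heading 344.9°, groundspeed 105.9 kt
Leg 2: desired track 43.7°; wind correction +6.2° → command heading 49.9°, groundspeed 88.1 kt
Leg 3: desired track 357.3°; wind correction +9.7° → command heading 7.0°, groundspeed 99.4 kt
Leg 4: desired track 131.5°; wind correction -7.2° → command heading 124.3°, groundspeed 89.5 kt
Leg 5: desired track 145.4°; wind correction -8.5° → command heading 136.9°, groundspeed 92.6 kt
Leg 6: desired track 203.2°; wind correction -8.4° → command heading 194.8°, groundspeed 109.3 kt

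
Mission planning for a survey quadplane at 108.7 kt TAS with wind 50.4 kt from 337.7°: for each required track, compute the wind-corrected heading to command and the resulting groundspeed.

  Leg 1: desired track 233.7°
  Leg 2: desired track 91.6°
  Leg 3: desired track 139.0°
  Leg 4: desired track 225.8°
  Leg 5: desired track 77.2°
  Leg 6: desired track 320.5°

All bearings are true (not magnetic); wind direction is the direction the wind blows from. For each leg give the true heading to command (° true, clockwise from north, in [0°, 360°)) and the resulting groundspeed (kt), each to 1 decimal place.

Leg 1: desired track 233.7°; wind correction +26.7° → command heading 260.4°, groundspeed 109.3 kt
Leg 2: desired track 91.6°; wind correction -25.1° → command heading 66.5°, groundspeed 118.9 kt
Leg 3: desired track 139.0°; wind correction -8.5° → command heading 130.5°, groundspeed 155.2 kt
Leg 4: desired track 225.8°; wind correction +25.5° → command heading 251.3°, groundspeed 116.9 kt
Leg 5: desired track 77.2°; wind correction -27.2° → command heading 50.0°, groundspeed 105.0 kt
Leg 6: desired track 320.5°; wind correction +7.9° → command heading 328.4°, groundspeed 59.5 kt

Leg 1: heading=260.4°, groundspeed=109.3 kt
Leg 2: heading=66.5°, groundspeed=118.9 kt
Leg 3: heading=130.5°, groundspeed=155.2 kt
Leg 4: heading=251.3°, groundspeed=116.9 kt
Leg 5: heading=50.0°, groundspeed=105.0 kt
Leg 6: heading=328.4°, groundspeed=59.5 kt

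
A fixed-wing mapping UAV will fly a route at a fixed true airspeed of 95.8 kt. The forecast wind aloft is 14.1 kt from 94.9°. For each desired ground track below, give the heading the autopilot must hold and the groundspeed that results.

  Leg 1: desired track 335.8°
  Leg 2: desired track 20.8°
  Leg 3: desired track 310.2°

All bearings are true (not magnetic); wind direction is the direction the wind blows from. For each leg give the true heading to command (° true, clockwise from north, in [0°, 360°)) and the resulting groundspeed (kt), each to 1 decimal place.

Leg 1: heading=343.2°, groundspeed=101.9 kt
Leg 2: heading=28.9°, groundspeed=91.0 kt
Leg 3: heading=315.1°, groundspeed=107.0 kt

Leg 1: desired track 335.8°; wind correction +7.4° → command heading 343.2°, groundspeed 101.9 kt
Leg 2: desired track 20.8°; wind correction +8.1° → command heading 28.9°, groundspeed 91.0 kt
Leg 3: desired track 310.2°; wind correction +4.9° → command heading 315.1°, groundspeed 107.0 kt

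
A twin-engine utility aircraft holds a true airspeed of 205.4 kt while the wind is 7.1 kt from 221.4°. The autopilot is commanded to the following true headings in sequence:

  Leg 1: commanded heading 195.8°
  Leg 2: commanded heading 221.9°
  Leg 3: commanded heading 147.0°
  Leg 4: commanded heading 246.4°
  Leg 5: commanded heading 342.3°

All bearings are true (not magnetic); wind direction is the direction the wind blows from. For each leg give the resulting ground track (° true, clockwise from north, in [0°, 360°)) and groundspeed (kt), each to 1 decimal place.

Leg 1: heading 195.8°; drift -0.9° → track 194.9°, groundspeed 199.0 kt
Leg 2: heading 221.9°; drift +0.0° → track 221.9°, groundspeed 198.3 kt
Leg 3: heading 147.0°; drift -1.9° → track 145.1°, groundspeed 203.6 kt
Leg 4: heading 246.4°; drift +0.9° → track 247.3°, groundspeed 199.0 kt
Leg 5: heading 342.3°; drift +1.7° → track 344.0°, groundspeed 209.1 kt

Leg 1: track=194.9°, groundspeed=199.0 kt
Leg 2: track=221.9°, groundspeed=198.3 kt
Leg 3: track=145.1°, groundspeed=203.6 kt
Leg 4: track=247.3°, groundspeed=199.0 kt
Leg 5: track=344.0°, groundspeed=209.1 kt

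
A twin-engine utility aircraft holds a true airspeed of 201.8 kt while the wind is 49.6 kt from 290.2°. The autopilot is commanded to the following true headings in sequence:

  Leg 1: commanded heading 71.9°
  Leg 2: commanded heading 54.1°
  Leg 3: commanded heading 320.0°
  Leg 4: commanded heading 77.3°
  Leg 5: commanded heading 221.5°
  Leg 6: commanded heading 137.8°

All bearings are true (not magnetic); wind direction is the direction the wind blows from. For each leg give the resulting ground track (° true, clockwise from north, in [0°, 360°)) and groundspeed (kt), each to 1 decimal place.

Leg 1: heading 71.9°; drift +7.3° → track 79.2°, groundspeed 242.7 kt
Leg 2: heading 54.1°; drift +10.2° → track 64.3°, groundspeed 233.1 kt
Leg 3: heading 320.0°; drift +8.8° → track 328.8°, groundspeed 160.7 kt
Leg 4: heading 77.3°; drift +6.3° → track 83.6°, groundspeed 244.9 kt
Leg 5: heading 221.5°; drift -14.1° → track 207.4°, groundspeed 189.5 kt
Leg 6: heading 137.8°; drift -5.3° → track 132.5°, groundspeed 246.8 kt

Leg 1: track=79.2°, groundspeed=242.7 kt
Leg 2: track=64.3°, groundspeed=233.1 kt
Leg 3: track=328.8°, groundspeed=160.7 kt
Leg 4: track=83.6°, groundspeed=244.9 kt
Leg 5: track=207.4°, groundspeed=189.5 kt
Leg 6: track=132.5°, groundspeed=246.8 kt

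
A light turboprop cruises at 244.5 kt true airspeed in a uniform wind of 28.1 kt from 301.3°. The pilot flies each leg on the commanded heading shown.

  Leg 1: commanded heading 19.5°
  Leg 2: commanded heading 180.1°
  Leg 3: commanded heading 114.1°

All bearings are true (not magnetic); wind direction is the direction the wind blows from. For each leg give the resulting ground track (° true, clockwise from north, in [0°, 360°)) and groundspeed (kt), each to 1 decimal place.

Leg 1: track=26.1°, groundspeed=240.3 kt
Leg 2: track=174.8°, groundspeed=260.2 kt
Leg 3: track=114.8°, groundspeed=272.4 kt

Leg 1: heading 19.5°; drift +6.6° → track 26.1°, groundspeed 240.3 kt
Leg 2: heading 180.1°; drift -5.3° → track 174.8°, groundspeed 260.2 kt
Leg 3: heading 114.1°; drift +0.7° → track 114.8°, groundspeed 272.4 kt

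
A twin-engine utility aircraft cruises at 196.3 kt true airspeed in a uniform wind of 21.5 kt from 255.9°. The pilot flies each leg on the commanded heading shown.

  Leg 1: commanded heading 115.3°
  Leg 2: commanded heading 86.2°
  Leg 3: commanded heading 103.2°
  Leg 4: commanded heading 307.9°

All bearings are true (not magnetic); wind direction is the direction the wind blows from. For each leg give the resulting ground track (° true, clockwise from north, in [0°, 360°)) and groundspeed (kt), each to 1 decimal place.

Leg 1: track=111.6°, groundspeed=213.4 kt
Leg 2: track=85.2°, groundspeed=217.5 kt
Leg 3: track=100.6°, groundspeed=215.6 kt
Leg 4: track=313.2°, groundspeed=183.8 kt

Leg 1: heading 115.3°; drift -3.7° → track 111.6°, groundspeed 213.4 kt
Leg 2: heading 86.2°; drift -1.0° → track 85.2°, groundspeed 217.5 kt
Leg 3: heading 103.2°; drift -2.6° → track 100.6°, groundspeed 215.6 kt
Leg 4: heading 307.9°; drift +5.3° → track 313.2°, groundspeed 183.8 kt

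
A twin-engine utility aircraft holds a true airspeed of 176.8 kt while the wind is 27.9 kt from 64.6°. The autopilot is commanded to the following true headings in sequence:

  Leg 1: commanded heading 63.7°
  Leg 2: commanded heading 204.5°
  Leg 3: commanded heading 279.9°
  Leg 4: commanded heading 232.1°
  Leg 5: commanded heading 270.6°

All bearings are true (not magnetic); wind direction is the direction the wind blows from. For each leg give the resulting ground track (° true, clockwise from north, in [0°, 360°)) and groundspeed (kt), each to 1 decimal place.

Leg 1: track=63.5°, groundspeed=148.9 kt
Leg 2: track=209.7°, groundspeed=199.0 kt
Leg 3: track=275.3°, groundspeed=200.2 kt
Leg 4: track=233.8°, groundspeed=204.1 kt
Leg 5: track=267.1°, groundspeed=202.2 kt

Leg 1: heading 63.7°; drift -0.2° → track 63.5°, groundspeed 148.9 kt
Leg 2: heading 204.5°; drift +5.2° → track 209.7°, groundspeed 199.0 kt
Leg 3: heading 279.9°; drift -4.6° → track 275.3°, groundspeed 200.2 kt
Leg 4: heading 232.1°; drift +1.7° → track 233.8°, groundspeed 204.1 kt
Leg 5: heading 270.6°; drift -3.5° → track 267.1°, groundspeed 202.2 kt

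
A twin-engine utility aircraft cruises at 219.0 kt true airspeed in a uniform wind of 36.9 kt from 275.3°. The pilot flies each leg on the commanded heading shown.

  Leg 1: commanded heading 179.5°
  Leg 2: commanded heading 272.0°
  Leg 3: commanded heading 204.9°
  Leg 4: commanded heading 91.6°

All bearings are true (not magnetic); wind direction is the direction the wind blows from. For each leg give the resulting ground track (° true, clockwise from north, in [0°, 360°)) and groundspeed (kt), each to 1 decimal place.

Leg 1: track=170.1°, groundspeed=225.7 kt
Leg 2: track=271.3°, groundspeed=182.2 kt
Leg 3: track=195.4°, groundspeed=209.5 kt
Leg 4: track=92.1°, groundspeed=255.8 kt

Leg 1: heading 179.5°; drift -9.4° → track 170.1°, groundspeed 225.7 kt
Leg 2: heading 272.0°; drift -0.7° → track 271.3°, groundspeed 182.2 kt
Leg 3: heading 204.9°; drift -9.5° → track 195.4°, groundspeed 209.5 kt
Leg 4: heading 91.6°; drift +0.5° → track 92.1°, groundspeed 255.8 kt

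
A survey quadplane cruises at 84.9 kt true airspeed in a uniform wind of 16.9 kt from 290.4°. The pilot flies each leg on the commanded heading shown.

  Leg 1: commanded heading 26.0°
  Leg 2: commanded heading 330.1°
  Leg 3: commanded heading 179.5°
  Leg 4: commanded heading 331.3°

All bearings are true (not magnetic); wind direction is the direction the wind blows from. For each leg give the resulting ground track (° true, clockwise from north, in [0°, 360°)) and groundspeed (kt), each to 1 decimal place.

Leg 1: heading 26.0°; drift +11.0° → track 37.0°, groundspeed 88.2 kt
Leg 2: heading 330.1°; drift +8.5° → track 338.6°, groundspeed 72.7 kt
Leg 3: heading 179.5°; drift -9.9° → track 169.6°, groundspeed 92.3 kt
Leg 4: heading 331.3°; drift +8.7° → track 340.0°, groundspeed 73.0 kt

Leg 1: track=37.0°, groundspeed=88.2 kt
Leg 2: track=338.6°, groundspeed=72.7 kt
Leg 3: track=169.6°, groundspeed=92.3 kt
Leg 4: track=340.0°, groundspeed=73.0 kt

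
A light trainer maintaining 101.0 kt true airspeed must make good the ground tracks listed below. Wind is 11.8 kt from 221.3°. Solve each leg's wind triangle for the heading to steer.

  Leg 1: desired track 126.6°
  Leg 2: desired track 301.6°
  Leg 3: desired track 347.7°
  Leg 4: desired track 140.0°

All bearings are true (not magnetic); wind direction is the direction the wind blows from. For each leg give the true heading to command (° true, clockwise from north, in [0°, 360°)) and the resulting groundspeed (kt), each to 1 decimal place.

Leg 1: desired track 126.6°; wind correction +6.7° → command heading 133.3°, groundspeed 101.3 kt
Leg 2: desired track 301.6°; wind correction -6.6° → command heading 295.0°, groundspeed 98.3 kt
Leg 3: desired track 347.7°; wind correction -5.4° → command heading 342.3°, groundspeed 107.6 kt
Leg 4: desired track 140.0°; wind correction +6.6° → command heading 146.6°, groundspeed 98.5 kt

Leg 1: heading=133.3°, groundspeed=101.3 kt
Leg 2: heading=295.0°, groundspeed=98.3 kt
Leg 3: heading=342.3°, groundspeed=107.6 kt
Leg 4: heading=146.6°, groundspeed=98.5 kt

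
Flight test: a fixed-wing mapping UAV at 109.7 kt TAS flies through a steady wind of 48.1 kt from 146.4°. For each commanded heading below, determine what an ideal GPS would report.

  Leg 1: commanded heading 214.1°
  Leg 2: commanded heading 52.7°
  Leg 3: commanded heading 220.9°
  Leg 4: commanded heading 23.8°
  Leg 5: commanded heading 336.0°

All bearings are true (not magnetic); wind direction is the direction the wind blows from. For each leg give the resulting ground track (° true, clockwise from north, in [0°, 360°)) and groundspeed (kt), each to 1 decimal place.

Leg 1: track=240.0°, groundspeed=101.7 kt
Leg 2: track=29.6°, groundspeed=122.6 kt
Leg 3: track=246.5°, groundspeed=107.4 kt
Leg 4: track=7.2°, groundspeed=141.5 kt
Leg 5: track=333.1°, groundspeed=157.3 kt

Leg 1: heading 214.1°; drift +25.9° → track 240.0°, groundspeed 101.7 kt
Leg 2: heading 52.7°; drift -23.1° → track 29.6°, groundspeed 122.6 kt
Leg 3: heading 220.9°; drift +25.6° → track 246.5°, groundspeed 107.4 kt
Leg 4: heading 23.8°; drift -16.6° → track 7.2°, groundspeed 141.5 kt
Leg 5: heading 336.0°; drift -2.9° → track 333.1°, groundspeed 157.3 kt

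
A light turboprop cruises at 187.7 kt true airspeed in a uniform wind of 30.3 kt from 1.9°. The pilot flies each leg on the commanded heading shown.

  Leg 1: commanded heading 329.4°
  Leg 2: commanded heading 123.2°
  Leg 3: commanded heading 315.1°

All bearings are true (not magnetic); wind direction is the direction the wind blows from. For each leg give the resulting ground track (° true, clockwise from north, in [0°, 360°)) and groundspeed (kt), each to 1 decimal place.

Leg 1: heading 329.4°; drift -5.7° → track 323.7°, groundspeed 163.0 kt
Leg 2: heading 123.2°; drift +7.3° → track 130.5°, groundspeed 205.1 kt
Leg 3: heading 315.1°; drift -7.5° → track 307.6°, groundspeed 168.4 kt

Leg 1: track=323.7°, groundspeed=163.0 kt
Leg 2: track=130.5°, groundspeed=205.1 kt
Leg 3: track=307.6°, groundspeed=168.4 kt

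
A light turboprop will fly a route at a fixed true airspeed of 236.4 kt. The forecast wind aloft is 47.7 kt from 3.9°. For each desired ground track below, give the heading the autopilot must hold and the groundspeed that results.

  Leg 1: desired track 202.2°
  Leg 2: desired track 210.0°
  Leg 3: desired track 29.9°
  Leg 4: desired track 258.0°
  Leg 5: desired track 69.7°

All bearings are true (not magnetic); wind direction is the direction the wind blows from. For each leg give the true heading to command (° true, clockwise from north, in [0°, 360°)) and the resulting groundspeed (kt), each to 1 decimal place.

Leg 1: heading=205.8°, groundspeed=281.2 kt
Leg 2: heading=215.1°, groundspeed=278.3 kt
Leg 3: heading=24.8°, groundspeed=192.6 kt
Leg 4: heading=269.2°, groundspeed=245.0 kt
Leg 5: heading=59.1°, groundspeed=212.8 kt

Leg 1: desired track 202.2°; wind correction +3.6° → command heading 205.8°, groundspeed 281.2 kt
Leg 2: desired track 210.0°; wind correction +5.1° → command heading 215.1°, groundspeed 278.3 kt
Leg 3: desired track 29.9°; wind correction -5.1° → command heading 24.8°, groundspeed 192.6 kt
Leg 4: desired track 258.0°; wind correction +11.2° → command heading 269.2°, groundspeed 245.0 kt
Leg 5: desired track 69.7°; wind correction -10.6° → command heading 59.1°, groundspeed 212.8 kt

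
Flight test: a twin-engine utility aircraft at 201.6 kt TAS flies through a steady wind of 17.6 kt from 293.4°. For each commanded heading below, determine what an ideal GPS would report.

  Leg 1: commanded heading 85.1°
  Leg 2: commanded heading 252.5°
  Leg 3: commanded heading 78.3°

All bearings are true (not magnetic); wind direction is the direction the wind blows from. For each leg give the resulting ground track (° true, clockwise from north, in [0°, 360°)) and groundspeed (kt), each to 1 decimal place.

Leg 1: track=87.3°, groundspeed=217.3 kt
Leg 2: track=249.0°, groundspeed=188.6 kt
Leg 3: track=81.0°, groundspeed=216.2 kt

Leg 1: heading 85.1°; drift +2.2° → track 87.3°, groundspeed 217.3 kt
Leg 2: heading 252.5°; drift -3.5° → track 249.0°, groundspeed 188.6 kt
Leg 3: heading 78.3°; drift +2.7° → track 81.0°, groundspeed 216.2 kt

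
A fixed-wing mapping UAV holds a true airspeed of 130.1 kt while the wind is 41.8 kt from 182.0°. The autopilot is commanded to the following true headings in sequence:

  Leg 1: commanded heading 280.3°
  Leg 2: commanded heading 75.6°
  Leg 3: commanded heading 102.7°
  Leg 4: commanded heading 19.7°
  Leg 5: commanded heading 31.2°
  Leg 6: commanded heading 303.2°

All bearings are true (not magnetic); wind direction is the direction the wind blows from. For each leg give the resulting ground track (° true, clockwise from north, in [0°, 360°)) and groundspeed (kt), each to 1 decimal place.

Leg 1: heading 280.3°; drift +16.9° → track 297.2°, groundspeed 142.3 kt
Leg 2: heading 75.6°; drift -15.8° → track 59.8°, groundspeed 147.5 kt
Leg 3: heading 102.7°; drift -18.6° → track 84.1°, groundspeed 129.0 kt
Leg 4: heading 19.7°; drift -4.3° → track 15.4°, groundspeed 170.4 kt
Leg 5: heading 31.2°; drift -7.0° → track 24.2°, groundspeed 167.8 kt
Leg 6: heading 303.2°; drift +13.3° → track 316.5°, groundspeed 155.9 kt

Leg 1: track=297.2°, groundspeed=142.3 kt
Leg 2: track=59.8°, groundspeed=147.5 kt
Leg 3: track=84.1°, groundspeed=129.0 kt
Leg 4: track=15.4°, groundspeed=170.4 kt
Leg 5: track=24.2°, groundspeed=167.8 kt
Leg 6: track=316.5°, groundspeed=155.9 kt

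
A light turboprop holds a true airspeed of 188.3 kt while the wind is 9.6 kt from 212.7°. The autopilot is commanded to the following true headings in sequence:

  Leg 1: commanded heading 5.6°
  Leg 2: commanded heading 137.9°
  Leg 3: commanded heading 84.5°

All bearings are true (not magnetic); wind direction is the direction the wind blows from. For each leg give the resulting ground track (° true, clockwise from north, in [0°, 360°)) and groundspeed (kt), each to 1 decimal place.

Leg 1: track=6.9°, groundspeed=196.9 kt
Leg 2: track=135.0°, groundspeed=186.0 kt
Leg 3: track=82.3°, groundspeed=194.4 kt

Leg 1: heading 5.6°; drift +1.3° → track 6.9°, groundspeed 196.9 kt
Leg 2: heading 137.9°; drift -2.9° → track 135.0°, groundspeed 186.0 kt
Leg 3: heading 84.5°; drift -2.2° → track 82.3°, groundspeed 194.4 kt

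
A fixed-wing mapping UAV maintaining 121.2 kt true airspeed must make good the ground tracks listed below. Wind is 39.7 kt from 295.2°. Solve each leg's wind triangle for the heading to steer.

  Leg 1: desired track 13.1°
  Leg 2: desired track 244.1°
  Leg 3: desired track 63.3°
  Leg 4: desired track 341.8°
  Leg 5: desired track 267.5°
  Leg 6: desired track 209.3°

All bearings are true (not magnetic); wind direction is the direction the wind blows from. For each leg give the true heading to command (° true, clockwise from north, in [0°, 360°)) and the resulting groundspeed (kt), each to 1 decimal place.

Leg 1: desired track 13.1°; wind correction -18.7° → command heading 354.4°, groundspeed 106.5 kt
Leg 2: desired track 244.1°; wind correction +14.8° → command heading 258.9°, groundspeed 92.3 kt
Leg 3: desired track 63.3°; wind correction -14.9° → command heading 48.4°, groundspeed 141.6 kt
Leg 4: desired track 341.8°; wind correction -13.8° → command heading 328.0°, groundspeed 90.4 kt
Leg 5: desired track 267.5°; wind correction +8.8° → command heading 276.3°, groundspeed 84.6 kt
Leg 6: desired track 209.3°; wind correction +19.1° → command heading 228.4°, groundspeed 111.7 kt

Leg 1: heading=354.4°, groundspeed=106.5 kt
Leg 2: heading=258.9°, groundspeed=92.3 kt
Leg 3: heading=48.4°, groundspeed=141.6 kt
Leg 4: heading=328.0°, groundspeed=90.4 kt
Leg 5: heading=276.3°, groundspeed=84.6 kt
Leg 6: heading=228.4°, groundspeed=111.7 kt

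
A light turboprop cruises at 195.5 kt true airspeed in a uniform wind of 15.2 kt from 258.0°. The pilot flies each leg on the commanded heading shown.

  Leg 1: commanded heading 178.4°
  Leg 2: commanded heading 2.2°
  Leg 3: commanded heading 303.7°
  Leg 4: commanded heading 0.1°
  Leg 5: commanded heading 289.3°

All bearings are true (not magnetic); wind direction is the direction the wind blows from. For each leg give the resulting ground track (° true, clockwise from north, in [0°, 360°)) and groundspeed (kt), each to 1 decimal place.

Leg 1: track=174.0°, groundspeed=193.3 kt
Leg 2: track=6.4°, groundspeed=199.8 kt
Leg 3: track=307.1°, groundspeed=185.2 kt
Leg 4: track=4.4°, groundspeed=199.2 kt
Leg 5: track=291.8°, groundspeed=182.7 kt

Leg 1: heading 178.4°; drift -4.4° → track 174.0°, groundspeed 193.3 kt
Leg 2: heading 2.2°; drift +4.2° → track 6.4°, groundspeed 199.8 kt
Leg 3: heading 303.7°; drift +3.4° → track 307.1°, groundspeed 185.2 kt
Leg 4: heading 0.1°; drift +4.3° → track 4.4°, groundspeed 199.2 kt
Leg 5: heading 289.3°; drift +2.5° → track 291.8°, groundspeed 182.7 kt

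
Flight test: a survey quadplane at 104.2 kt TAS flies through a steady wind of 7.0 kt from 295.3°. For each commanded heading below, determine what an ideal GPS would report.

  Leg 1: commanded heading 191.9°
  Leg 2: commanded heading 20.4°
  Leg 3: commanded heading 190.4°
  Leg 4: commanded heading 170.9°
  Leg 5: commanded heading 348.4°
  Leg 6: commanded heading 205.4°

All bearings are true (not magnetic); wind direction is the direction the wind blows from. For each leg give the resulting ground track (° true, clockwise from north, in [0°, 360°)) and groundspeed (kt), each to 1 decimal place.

Leg 1: track=188.2°, groundspeed=106.0 kt
Leg 2: track=24.3°, groundspeed=103.8 kt
Leg 3: track=186.7°, groundspeed=106.2 kt
Leg 4: track=167.8°, groundspeed=108.3 kt
Leg 5: track=351.6°, groundspeed=100.2 kt
Leg 6: track=201.6°, groundspeed=104.4 kt

Leg 1: heading 191.9°; drift -3.7° → track 188.2°, groundspeed 106.0 kt
Leg 2: heading 20.4°; drift +3.9° → track 24.3°, groundspeed 103.8 kt
Leg 3: heading 190.4°; drift -3.7° → track 186.7°, groundspeed 106.2 kt
Leg 4: heading 170.9°; drift -3.1° → track 167.8°, groundspeed 108.3 kt
Leg 5: heading 348.4°; drift +3.2° → track 351.6°, groundspeed 100.2 kt
Leg 6: heading 205.4°; drift -3.8° → track 201.6°, groundspeed 104.4 kt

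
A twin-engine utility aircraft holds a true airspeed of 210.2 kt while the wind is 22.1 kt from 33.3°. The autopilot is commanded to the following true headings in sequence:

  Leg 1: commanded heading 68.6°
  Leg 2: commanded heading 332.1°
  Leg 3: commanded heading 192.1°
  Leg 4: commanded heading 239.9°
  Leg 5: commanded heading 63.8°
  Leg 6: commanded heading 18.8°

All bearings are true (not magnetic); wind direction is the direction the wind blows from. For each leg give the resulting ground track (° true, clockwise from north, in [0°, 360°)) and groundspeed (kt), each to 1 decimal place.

Leg 1: heading 68.6°; drift +3.8° → track 72.4°, groundspeed 192.6 kt
Leg 2: heading 332.1°; drift -5.5° → track 326.6°, groundspeed 200.5 kt
Leg 3: heading 192.1°; drift +2.0° → track 194.1°, groundspeed 230.9 kt
Leg 4: heading 239.9°; drift -2.5° → track 237.4°, groundspeed 230.2 kt
Leg 5: heading 63.8°; drift +3.4° → track 67.2°, groundspeed 191.5 kt
Leg 6: heading 18.8°; drift -1.7° → track 17.1°, groundspeed 188.9 kt

Leg 1: track=72.4°, groundspeed=192.6 kt
Leg 2: track=326.6°, groundspeed=200.5 kt
Leg 3: track=194.1°, groundspeed=230.9 kt
Leg 4: track=237.4°, groundspeed=230.2 kt
Leg 5: track=67.2°, groundspeed=191.5 kt
Leg 6: track=17.1°, groundspeed=188.9 kt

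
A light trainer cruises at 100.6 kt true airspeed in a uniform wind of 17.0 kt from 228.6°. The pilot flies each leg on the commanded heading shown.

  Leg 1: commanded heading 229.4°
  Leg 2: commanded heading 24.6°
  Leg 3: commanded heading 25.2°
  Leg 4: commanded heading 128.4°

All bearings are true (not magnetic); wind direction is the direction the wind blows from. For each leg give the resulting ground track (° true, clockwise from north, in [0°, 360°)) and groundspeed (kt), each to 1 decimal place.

Leg 1: heading 229.4°; drift +0.2° → track 229.6°, groundspeed 83.6 kt
Leg 2: heading 24.6°; drift +3.4° → track 28.0°, groundspeed 116.3 kt
Leg 3: heading 25.2°; drift +3.3° → track 28.5°, groundspeed 116.4 kt
Leg 4: heading 128.4°; drift -9.2° → track 119.2°, groundspeed 105.0 kt

Leg 1: track=229.6°, groundspeed=83.6 kt
Leg 2: track=28.0°, groundspeed=116.3 kt
Leg 3: track=28.5°, groundspeed=116.4 kt
Leg 4: track=119.2°, groundspeed=105.0 kt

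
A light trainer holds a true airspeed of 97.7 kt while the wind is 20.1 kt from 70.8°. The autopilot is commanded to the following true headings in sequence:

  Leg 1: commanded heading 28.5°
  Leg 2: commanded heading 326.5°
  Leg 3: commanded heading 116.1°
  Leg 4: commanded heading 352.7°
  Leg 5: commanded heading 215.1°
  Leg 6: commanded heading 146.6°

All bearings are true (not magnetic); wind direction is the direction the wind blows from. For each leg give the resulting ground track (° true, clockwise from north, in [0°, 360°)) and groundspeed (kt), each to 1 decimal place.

Leg 1: track=19.2°, groundspeed=83.9 kt
Leg 2: track=315.8°, groundspeed=104.5 kt
Leg 3: track=125.8°, groundspeed=84.8 kt
Leg 4: track=340.8°, groundspeed=95.6 kt
Leg 5: track=221.0°, groundspeed=114.6 kt
Leg 6: track=158.5°, groundspeed=94.8 kt

Leg 1: heading 28.5°; drift -9.3° → track 19.2°, groundspeed 83.9 kt
Leg 2: heading 326.5°; drift -10.7° → track 315.8°, groundspeed 104.5 kt
Leg 3: heading 116.1°; drift +9.7° → track 125.8°, groundspeed 84.8 kt
Leg 4: heading 352.7°; drift -11.9° → track 340.8°, groundspeed 95.6 kt
Leg 5: heading 215.1°; drift +5.9° → track 221.0°, groundspeed 114.6 kt
Leg 6: heading 146.6°; drift +11.9° → track 158.5°, groundspeed 94.8 kt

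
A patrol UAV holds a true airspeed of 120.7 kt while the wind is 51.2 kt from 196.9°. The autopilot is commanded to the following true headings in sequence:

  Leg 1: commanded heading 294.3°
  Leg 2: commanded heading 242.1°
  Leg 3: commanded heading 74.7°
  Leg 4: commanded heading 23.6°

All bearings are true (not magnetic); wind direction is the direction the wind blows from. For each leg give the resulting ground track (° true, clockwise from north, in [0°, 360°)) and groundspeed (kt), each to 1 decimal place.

Leg 1: track=316.0°, groundspeed=137.0 kt
Leg 2: track=265.3°, groundspeed=92.1 kt
Leg 3: track=58.4°, groundspeed=154.2 kt
Leg 4: track=21.6°, groundspeed=171.7 kt

Leg 1: heading 294.3°; drift +21.7° → track 316.0°, groundspeed 137.0 kt
Leg 2: heading 242.1°; drift +23.2° → track 265.3°, groundspeed 92.1 kt
Leg 3: heading 74.7°; drift -16.3° → track 58.4°, groundspeed 154.2 kt
Leg 4: heading 23.6°; drift -2.0° → track 21.6°, groundspeed 171.7 kt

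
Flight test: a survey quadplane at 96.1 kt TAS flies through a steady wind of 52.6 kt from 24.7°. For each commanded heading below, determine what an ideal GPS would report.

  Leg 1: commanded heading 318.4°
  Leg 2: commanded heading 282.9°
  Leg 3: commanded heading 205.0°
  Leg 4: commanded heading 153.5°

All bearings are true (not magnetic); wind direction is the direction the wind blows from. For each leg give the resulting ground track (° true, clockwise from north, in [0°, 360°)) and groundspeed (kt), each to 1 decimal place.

Leg 1: heading 318.4°; drift -32.7° → track 285.7°, groundspeed 89.1 kt
Leg 2: heading 282.9°; drift -25.7° → track 257.2°, groundspeed 118.6 kt
Leg 3: heading 205.0°; drift -0.1° → track 204.9°, groundspeed 148.7 kt
Leg 4: heading 153.5°; drift +17.6° → track 171.1°, groundspeed 135.4 kt

Leg 1: track=285.7°, groundspeed=89.1 kt
Leg 2: track=257.2°, groundspeed=118.6 kt
Leg 3: track=204.9°, groundspeed=148.7 kt
Leg 4: track=171.1°, groundspeed=135.4 kt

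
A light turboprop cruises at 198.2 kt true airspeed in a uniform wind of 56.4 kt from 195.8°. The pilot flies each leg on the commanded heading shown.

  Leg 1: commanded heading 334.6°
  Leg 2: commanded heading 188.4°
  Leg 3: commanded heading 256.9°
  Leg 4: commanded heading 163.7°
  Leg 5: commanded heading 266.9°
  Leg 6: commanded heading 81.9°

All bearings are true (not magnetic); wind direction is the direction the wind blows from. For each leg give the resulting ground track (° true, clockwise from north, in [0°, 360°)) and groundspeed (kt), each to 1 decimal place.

Leg 1: track=343.4°, groundspeed=243.5 kt
Leg 2: track=185.5°, groundspeed=142.5 kt
Leg 3: track=273.0°, groundspeed=177.9 kt
Leg 4: track=152.4°, groundspeed=153.4 kt
Leg 5: track=283.4°, groundspeed=187.7 kt
Leg 6: track=68.8°, groundspeed=227.0 kt

Leg 1: heading 334.6°; drift +8.8° → track 343.4°, groundspeed 243.5 kt
Leg 2: heading 188.4°; drift -2.9° → track 185.5°, groundspeed 142.5 kt
Leg 3: heading 256.9°; drift +16.1° → track 273.0°, groundspeed 177.9 kt
Leg 4: heading 163.7°; drift -11.3° → track 152.4°, groundspeed 153.4 kt
Leg 5: heading 266.9°; drift +16.5° → track 283.4°, groundspeed 187.7 kt
Leg 6: heading 81.9°; drift -13.1° → track 68.8°, groundspeed 227.0 kt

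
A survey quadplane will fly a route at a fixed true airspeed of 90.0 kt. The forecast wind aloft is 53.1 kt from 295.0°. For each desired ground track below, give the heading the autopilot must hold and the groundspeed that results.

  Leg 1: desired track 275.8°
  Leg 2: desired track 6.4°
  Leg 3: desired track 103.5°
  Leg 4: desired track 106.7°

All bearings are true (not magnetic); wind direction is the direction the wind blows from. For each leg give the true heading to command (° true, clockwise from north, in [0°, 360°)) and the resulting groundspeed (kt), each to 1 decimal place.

Leg 1: desired track 275.8°; wind correction +11.2° → command heading 287.0°, groundspeed 38.1 kt
Leg 2: desired track 6.4°; wind correction -34.0° → command heading 332.4°, groundspeed 57.7 kt
Leg 3: desired track 103.5°; wind correction -6.8° → command heading 96.7°, groundspeed 141.4 kt
Leg 4: desired track 106.7°; wind correction -4.9° → command heading 101.8°, groundspeed 142.2 kt

Leg 1: heading=287.0°, groundspeed=38.1 kt
Leg 2: heading=332.4°, groundspeed=57.7 kt
Leg 3: heading=96.7°, groundspeed=141.4 kt
Leg 4: heading=101.8°, groundspeed=142.2 kt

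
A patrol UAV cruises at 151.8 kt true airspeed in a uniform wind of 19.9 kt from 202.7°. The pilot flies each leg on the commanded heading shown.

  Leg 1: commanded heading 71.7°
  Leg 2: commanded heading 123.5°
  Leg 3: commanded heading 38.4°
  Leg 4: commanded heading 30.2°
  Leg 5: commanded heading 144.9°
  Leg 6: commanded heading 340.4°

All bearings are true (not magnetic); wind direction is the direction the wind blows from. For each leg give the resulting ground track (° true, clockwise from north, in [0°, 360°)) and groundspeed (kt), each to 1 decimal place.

Leg 1: heading 71.7°; drift -5.2° → track 66.5°, groundspeed 165.5 kt
Leg 2: heading 123.5°; drift -7.5° → track 116.0°, groundspeed 149.4 kt
Leg 3: heading 38.4°; drift -1.8° → track 36.6°, groundspeed 171.0 kt
Leg 4: heading 30.2°; drift -0.9° → track 29.3°, groundspeed 171.5 kt
Leg 5: heading 144.9°; drift -6.8° → track 138.1°, groundspeed 142.2 kt
Leg 6: heading 340.4°; drift +4.6° → track 345.0°, groundspeed 167.1 kt

Leg 1: track=66.5°, groundspeed=165.5 kt
Leg 2: track=116.0°, groundspeed=149.4 kt
Leg 3: track=36.6°, groundspeed=171.0 kt
Leg 4: track=29.3°, groundspeed=171.5 kt
Leg 5: track=138.1°, groundspeed=142.2 kt
Leg 6: track=345.0°, groundspeed=167.1 kt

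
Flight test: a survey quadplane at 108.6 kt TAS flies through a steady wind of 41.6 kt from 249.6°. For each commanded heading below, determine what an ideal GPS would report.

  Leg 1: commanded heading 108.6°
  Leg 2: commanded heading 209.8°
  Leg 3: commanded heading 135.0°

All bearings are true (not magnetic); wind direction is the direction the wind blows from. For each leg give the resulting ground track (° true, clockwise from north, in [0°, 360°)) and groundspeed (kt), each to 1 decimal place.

Leg 1: track=98.1°, groundspeed=143.3 kt
Leg 2: track=190.6°, groundspeed=81.1 kt
Leg 3: track=118.3°, groundspeed=131.5 kt

Leg 1: heading 108.6°; drift -10.5° → track 98.1°, groundspeed 143.3 kt
Leg 2: heading 209.8°; drift -19.2° → track 190.6°, groundspeed 81.1 kt
Leg 3: heading 135.0°; drift -16.7° → track 118.3°, groundspeed 131.5 kt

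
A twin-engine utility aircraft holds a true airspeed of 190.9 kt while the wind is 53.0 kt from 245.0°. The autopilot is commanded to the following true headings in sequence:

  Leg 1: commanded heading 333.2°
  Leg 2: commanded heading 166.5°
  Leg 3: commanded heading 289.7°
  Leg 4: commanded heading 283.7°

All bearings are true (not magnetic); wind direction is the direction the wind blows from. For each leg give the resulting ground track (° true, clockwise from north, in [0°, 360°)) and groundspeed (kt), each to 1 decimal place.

Leg 1: heading 333.2°; drift +15.6° → track 348.8°, groundspeed 196.5 kt
Leg 2: heading 166.5°; drift -16.1° → track 150.4°, groundspeed 187.7 kt
Leg 3: heading 289.7°; drift +13.7° → track 303.4°, groundspeed 157.7 kt
Leg 4: heading 283.7°; drift +12.5° → track 296.2°, groundspeed 153.2 kt

Leg 1: track=348.8°, groundspeed=196.5 kt
Leg 2: track=150.4°, groundspeed=187.7 kt
Leg 3: track=303.4°, groundspeed=157.7 kt
Leg 4: track=296.2°, groundspeed=153.2 kt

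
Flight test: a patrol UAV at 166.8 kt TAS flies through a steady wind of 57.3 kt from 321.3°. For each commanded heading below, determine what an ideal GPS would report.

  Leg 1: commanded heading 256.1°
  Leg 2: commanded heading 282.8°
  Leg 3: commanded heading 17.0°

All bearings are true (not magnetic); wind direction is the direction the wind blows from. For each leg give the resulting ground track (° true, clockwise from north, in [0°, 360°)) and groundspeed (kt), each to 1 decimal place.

Leg 1: track=236.1°, groundspeed=151.9 kt
Leg 2: track=266.5°, groundspeed=127.1 kt
Leg 3: track=36.4°, groundspeed=142.6 kt

Leg 1: heading 256.1°; drift -20.0° → track 236.1°, groundspeed 151.9 kt
Leg 2: heading 282.8°; drift -16.3° → track 266.5°, groundspeed 127.1 kt
Leg 3: heading 17.0°; drift +19.4° → track 36.4°, groundspeed 142.6 kt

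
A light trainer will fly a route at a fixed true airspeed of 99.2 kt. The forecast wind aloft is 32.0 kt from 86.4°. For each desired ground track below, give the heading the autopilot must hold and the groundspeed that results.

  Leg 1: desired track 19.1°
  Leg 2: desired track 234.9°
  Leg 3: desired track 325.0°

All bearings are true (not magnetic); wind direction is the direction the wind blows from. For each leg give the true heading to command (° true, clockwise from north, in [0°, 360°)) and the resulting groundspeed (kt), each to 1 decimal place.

Leg 1: desired track 19.1°; wind correction +17.3° → command heading 36.4°, groundspeed 82.4 kt
Leg 2: desired track 234.9°; wind correction -9.7° → command heading 225.2°, groundspeed 125.1 kt
Leg 3: desired track 325.0°; wind correction +16.0° → command heading 341.0°, groundspeed 112.0 kt

Leg 1: heading=36.4°, groundspeed=82.4 kt
Leg 2: heading=225.2°, groundspeed=125.1 kt
Leg 3: heading=341.0°, groundspeed=112.0 kt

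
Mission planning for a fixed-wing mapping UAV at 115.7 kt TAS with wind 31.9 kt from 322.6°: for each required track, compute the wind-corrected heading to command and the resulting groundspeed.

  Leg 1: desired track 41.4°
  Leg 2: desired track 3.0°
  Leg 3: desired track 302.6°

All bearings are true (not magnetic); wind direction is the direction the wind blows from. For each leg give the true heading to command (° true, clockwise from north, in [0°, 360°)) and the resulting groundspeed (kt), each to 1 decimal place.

Leg 1: heading=25.7°, groundspeed=105.2 kt
Leg 2: heading=352.7°, groundspeed=89.5 kt
Leg 3: heading=308.0°, groundspeed=85.2 kt

Leg 1: desired track 41.4°; wind correction -15.7° → command heading 25.7°, groundspeed 105.2 kt
Leg 2: desired track 3.0°; wind correction -10.3° → command heading 352.7°, groundspeed 89.5 kt
Leg 3: desired track 302.6°; wind correction +5.4° → command heading 308.0°, groundspeed 85.2 kt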